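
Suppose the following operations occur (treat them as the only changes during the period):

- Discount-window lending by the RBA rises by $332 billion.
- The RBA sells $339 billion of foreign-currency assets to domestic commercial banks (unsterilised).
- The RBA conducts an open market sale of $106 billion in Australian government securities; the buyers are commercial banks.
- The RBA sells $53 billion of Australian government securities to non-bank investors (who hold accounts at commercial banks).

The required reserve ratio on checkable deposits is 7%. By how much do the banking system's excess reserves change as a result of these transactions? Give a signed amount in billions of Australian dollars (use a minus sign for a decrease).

-$162.29 billion

Discount-window loan $332 billion: reserves +$332B, deposits 0.
FX sale $339 billion: reserves −$339B, deposits 0.
OMO sale (to banks) $106 billion: reserves −$106B, deposits 0.
Asset sale (to non-banks) $53 billion: reserves −$53B, deposits −$53B.
Totals: Δreserves = −$166B, Δdeposits = −$53B.
Δrequired reserves = 7% × −$53B = −$3.71B.
Δexcess reserves = Δreserves − Δrequired = −$166B − (−$3.71B) = -$162.29 billion.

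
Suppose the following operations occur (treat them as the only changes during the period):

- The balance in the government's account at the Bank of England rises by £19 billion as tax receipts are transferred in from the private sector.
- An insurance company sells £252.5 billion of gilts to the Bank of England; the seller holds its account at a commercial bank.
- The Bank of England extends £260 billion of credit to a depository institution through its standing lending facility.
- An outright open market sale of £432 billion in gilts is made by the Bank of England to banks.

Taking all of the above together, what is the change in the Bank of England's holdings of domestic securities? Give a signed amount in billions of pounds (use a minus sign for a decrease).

-£179.5 billion

Government account inflow £19 billion: the Bank of England's securities portfolio is untouched → 0.
Asset purchase (from non-banks) £252.5 billion: securities added to the Bank of England's portfolio → +£252.5B.
Discount-window loan £260 billion: the Bank of England's securities portfolio is untouched → 0.
OMO sale (to banks) £432 billion: securities removed from the Bank of England's portfolio → −£432B.
Net: 0 + 252.5 + 0 − 432 = -£179.5 billion.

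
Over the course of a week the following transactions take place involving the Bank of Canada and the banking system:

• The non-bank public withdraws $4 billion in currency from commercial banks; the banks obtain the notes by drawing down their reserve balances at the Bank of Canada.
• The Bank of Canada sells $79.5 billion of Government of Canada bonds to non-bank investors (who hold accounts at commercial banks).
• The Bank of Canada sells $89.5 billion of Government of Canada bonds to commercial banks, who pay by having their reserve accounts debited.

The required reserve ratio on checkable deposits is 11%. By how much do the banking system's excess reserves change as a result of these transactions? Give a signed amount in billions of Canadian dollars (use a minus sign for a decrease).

-$163.815 billion

Currency withdrawal $4 billion: reserves −$4B, deposits −$4B.
Asset sale (to non-banks) $79.5 billion: reserves −$79.5B, deposits −$79.5B.
OMO sale (to banks) $89.5 billion: reserves −$89.5B, deposits 0.
Totals: Δreserves = −$173B, Δdeposits = −$83.5B.
Δrequired reserves = 11% × −$83.5B = −$9.185B.
Δexcess reserves = Δreserves − Δrequired = −$173B − (−$9.185B) = -$163.815 billion.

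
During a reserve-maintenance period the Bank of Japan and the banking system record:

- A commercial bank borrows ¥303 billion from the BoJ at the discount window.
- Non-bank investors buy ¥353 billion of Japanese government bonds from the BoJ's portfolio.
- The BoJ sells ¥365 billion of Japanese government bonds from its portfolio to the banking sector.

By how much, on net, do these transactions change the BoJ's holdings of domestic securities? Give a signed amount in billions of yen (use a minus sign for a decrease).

-¥718 billion

BoJ balance sheet:
  Assets:      Securities −¥718B, Loans to banks +¥303B
  Liabilities: Bank reserves −¥415B
So the change in the BoJ's holdings of domestic securities is -¥718 billion.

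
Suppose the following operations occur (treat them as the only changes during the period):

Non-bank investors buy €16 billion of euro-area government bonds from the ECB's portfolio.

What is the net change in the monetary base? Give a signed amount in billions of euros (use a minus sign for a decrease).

Asset sale (to non-banks) €16 billion: ECB balance sheet contracts → −€16B.

-€16 billion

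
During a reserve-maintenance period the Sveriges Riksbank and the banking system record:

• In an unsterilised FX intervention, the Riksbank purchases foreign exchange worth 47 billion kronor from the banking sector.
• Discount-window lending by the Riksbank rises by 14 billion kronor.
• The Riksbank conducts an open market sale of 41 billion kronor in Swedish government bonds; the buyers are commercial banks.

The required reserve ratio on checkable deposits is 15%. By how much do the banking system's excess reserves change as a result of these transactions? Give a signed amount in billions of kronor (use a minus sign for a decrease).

FX purchase 47 billion kronor: reserves +47B, deposits 0.
Discount-window loan 14 billion kronor: reserves +14B, deposits 0.
OMO sale (to banks) 41 billion kronor: reserves −41B, deposits 0.
Totals: Δreserves = +20B, Δdeposits = 0.
Δrequired reserves = 15% × 0 = 0.
Δexcess reserves = Δreserves − Δrequired = +20B − (0) = +20 billion.

+20 billion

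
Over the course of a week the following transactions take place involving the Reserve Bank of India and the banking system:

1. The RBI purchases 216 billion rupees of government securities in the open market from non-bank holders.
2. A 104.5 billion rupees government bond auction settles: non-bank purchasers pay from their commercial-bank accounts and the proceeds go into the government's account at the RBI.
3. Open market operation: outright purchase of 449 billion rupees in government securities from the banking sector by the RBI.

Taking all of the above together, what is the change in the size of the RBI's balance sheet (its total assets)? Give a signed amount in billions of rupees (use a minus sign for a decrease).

+665 billion

Asset purchase (from non-banks) 216 billion rupees: an RBI asset is acquired → +216B.
Government account inflow 104.5 billion rupees: only the composition of liabilities changes → 0.
OMO purchase (from banks) 449 billion rupees: an RBI asset is acquired → +449B.
Net: 216 + 0 + 449 = +665 billion.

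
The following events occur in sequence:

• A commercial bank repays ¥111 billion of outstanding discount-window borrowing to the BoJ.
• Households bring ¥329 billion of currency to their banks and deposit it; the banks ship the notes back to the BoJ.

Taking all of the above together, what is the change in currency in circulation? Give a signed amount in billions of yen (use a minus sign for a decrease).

-¥329 billion

Discount-window repayment ¥111 billion: no currency enters or leaves circulation → 0.
Currency deposit ¥329 billion: notes return to the central bank → −¥329B.
Net: 0 − 329 = -¥329 billion.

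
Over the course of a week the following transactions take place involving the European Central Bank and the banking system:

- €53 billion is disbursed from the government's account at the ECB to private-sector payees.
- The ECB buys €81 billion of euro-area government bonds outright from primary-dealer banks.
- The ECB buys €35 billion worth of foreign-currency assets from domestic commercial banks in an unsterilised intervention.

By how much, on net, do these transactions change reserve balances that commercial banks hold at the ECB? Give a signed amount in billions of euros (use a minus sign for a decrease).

+€169 billion

Government spending €53 billion: government payments flow into bank reserve accounts → +€53B.
OMO purchase (from banks) €81 billion: the ECB pays by crediting reserve accounts → +€81B.
FX purchase €35 billion: the ECB pays by crediting reserve accounts → +€35B.
Net: 53 + 81 + 35 = +€169 billion.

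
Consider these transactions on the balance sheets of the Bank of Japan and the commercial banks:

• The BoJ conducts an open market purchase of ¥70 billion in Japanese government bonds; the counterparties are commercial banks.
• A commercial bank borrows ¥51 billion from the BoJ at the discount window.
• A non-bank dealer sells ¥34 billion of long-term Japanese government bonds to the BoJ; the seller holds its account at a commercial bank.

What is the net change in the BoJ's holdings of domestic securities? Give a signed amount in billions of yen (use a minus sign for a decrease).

OMO purchase (from banks) ¥70 billion: securities added to the BoJ's portfolio → +¥70B.
Discount-window loan ¥51 billion: the BoJ's securities portfolio is untouched → 0.
Asset purchase (from non-banks) ¥34 billion: securities added to the BoJ's portfolio → +¥34B.
Net: 70 + 0 + 34 = +¥104 billion.

+¥104 billion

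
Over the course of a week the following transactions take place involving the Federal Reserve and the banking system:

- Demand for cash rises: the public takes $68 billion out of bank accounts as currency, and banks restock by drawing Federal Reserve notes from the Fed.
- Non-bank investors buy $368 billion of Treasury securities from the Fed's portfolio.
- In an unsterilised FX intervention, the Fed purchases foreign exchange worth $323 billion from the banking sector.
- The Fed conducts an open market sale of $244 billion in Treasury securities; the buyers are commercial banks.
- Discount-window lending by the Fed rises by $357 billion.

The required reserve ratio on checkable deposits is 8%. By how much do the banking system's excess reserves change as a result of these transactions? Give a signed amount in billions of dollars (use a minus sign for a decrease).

+$34.88 billion

Currency withdrawal $68 billion: reserves −$68B, deposits −$68B.
Asset sale (to non-banks) $368 billion: reserves −$368B, deposits −$368B.
FX purchase $323 billion: reserves +$323B, deposits 0.
OMO sale (to banks) $244 billion: reserves −$244B, deposits 0.
Discount-window loan $357 billion: reserves +$357B, deposits 0.
Totals: Δreserves = 0, Δdeposits = −$436B.
Δrequired reserves = 8% × −$436B = −$34.88B.
Δexcess reserves = Δreserves − Δrequired = 0 − (−$34.88B) = +$34.88 billion.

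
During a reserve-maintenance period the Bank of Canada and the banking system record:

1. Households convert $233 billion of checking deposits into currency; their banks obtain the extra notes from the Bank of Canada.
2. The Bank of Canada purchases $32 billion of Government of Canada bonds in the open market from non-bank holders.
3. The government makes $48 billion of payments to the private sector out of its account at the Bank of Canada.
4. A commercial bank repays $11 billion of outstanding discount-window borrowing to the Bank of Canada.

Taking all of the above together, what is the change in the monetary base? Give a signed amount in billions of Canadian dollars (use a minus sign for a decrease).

Bank of Canada balance sheet:
  Assets:      Securities +$32B, Loans to banks −$11B
  Liabilities: Bank reserves −$164B, Currency in circulation +$233B, Government deposits −$48B
Monetary base = currency + reserves: +$233B + (−$164B) = +$69 billion.

+$69 billion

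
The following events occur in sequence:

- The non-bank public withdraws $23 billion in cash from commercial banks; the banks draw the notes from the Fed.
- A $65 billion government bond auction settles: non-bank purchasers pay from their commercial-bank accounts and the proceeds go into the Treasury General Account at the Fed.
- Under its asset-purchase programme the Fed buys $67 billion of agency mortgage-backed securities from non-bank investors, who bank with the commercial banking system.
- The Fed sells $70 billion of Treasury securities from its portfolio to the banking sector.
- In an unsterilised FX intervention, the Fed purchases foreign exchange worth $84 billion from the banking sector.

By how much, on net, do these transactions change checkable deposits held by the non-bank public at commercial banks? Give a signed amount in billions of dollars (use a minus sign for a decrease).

-$21 billion

Currency withdrawal $23 billion: non-bank counterparties' bank balances fall → −$23B.
Government account inflow $65 billion: non-bank counterparties' bank balances fall → −$65B.
Asset purchase (from non-banks) $67 billion: non-bank counterparties' bank balances rise → +$67B.
OMO sale (to banks) $70 billion: the counterparty is a bank, so public deposits are unchanged → 0.
FX purchase $84 billion: the counterparty is a bank, so public deposits are unchanged → 0.
Net: −23 − 65 + 67 + 0 + 0 = -$21 billion.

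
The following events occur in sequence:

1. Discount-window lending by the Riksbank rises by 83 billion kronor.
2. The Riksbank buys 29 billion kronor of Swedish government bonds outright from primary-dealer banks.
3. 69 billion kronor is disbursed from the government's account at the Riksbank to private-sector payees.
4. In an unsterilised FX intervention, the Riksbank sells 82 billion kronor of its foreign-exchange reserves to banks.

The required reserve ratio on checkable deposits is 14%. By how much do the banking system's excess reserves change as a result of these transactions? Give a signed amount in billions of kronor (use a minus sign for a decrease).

+89.34 billion

Discount-window loan 83 billion kronor: reserves +83B, deposits 0.
OMO purchase (from banks) 29 billion kronor: reserves +29B, deposits 0.
Government spending 69 billion kronor: reserves +69B, deposits +69B.
FX sale 82 billion kronor: reserves −82B, deposits 0.
Totals: Δreserves = +99B, Δdeposits = +69B.
Δrequired reserves = 14% × +69B = +9.66B.
Δexcess reserves = Δreserves − Δrequired = +99B − (+9.66B) = +89.34 billion.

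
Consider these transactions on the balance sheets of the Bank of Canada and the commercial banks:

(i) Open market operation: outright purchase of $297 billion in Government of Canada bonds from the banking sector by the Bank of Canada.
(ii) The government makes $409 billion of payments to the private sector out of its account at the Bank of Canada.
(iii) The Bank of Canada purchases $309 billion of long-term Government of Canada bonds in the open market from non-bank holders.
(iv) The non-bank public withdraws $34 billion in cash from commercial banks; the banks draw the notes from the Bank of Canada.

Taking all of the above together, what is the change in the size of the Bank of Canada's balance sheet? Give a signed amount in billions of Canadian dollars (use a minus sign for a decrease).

Bank of Canada balance sheet:
  Assets:      Securities +$606B
  Liabilities: Bank reserves +$981B, Currency in circulation +$34B, Government deposits −$409B
Commercial banking system:
  Assets:      Reserves at CB +$981B, Securities −$297B
  Liabilities: Checkable deposits +$684B
Change in total Bank of Canada assets = +$606 billion.

+$606 billion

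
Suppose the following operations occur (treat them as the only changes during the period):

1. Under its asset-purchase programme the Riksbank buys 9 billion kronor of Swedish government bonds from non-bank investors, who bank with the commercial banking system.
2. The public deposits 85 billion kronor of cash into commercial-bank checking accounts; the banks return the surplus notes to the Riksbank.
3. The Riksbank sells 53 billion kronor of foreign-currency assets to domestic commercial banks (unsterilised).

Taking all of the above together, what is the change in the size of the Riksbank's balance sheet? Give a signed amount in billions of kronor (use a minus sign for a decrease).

-44 billion

Riksbank balance sheet:
  Assets:      Securities +9B, Foreign assets −53B
  Liabilities: Bank reserves +41B, Currency in circulation −85B
Commercial banking system:
  Assets:      Reserves at CB +41B, Foreign assets +53B
  Liabilities: Checkable deposits +94B
Change in total Riksbank assets = -44 billion.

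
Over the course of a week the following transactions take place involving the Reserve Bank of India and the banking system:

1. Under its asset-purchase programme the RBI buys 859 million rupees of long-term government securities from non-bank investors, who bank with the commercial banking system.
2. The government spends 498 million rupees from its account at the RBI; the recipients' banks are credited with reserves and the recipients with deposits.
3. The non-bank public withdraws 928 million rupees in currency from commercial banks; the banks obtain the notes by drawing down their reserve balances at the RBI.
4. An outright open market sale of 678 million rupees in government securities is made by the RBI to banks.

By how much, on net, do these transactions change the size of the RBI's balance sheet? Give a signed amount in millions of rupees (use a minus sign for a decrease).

Asset purchase (from non-banks) 859 million rupees: an RBI asset is acquired → +859M.
Government spending 498 million rupees: only the composition of liabilities changes → 0.
Currency withdrawal 928 million rupees: only the composition of liabilities changes → 0.
OMO sale (to banks) 678 million rupees: an RBI asset is shed → −678M.
Net: 859 + 0 + 0 − 678 = +181 million.

+181 million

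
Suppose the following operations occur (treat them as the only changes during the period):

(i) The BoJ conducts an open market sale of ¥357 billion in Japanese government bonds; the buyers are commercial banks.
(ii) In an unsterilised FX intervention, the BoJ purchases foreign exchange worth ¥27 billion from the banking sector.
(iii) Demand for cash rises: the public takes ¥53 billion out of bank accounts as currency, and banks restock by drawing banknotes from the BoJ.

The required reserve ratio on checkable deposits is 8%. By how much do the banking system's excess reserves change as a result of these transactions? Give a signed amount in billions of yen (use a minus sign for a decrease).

OMO sale (to banks) ¥357 billion: reserves −¥357B, deposits 0.
FX purchase ¥27 billion: reserves +¥27B, deposits 0.
Currency withdrawal ¥53 billion: reserves −¥53B, deposits −¥53B.
Totals: Δreserves = −¥383B, Δdeposits = −¥53B.
Δrequired reserves = 8% × −¥53B = −¥4.24B.
Δexcess reserves = Δreserves − Δrequired = −¥383B − (−¥4.24B) = -¥378.76 billion.

-¥378.76 billion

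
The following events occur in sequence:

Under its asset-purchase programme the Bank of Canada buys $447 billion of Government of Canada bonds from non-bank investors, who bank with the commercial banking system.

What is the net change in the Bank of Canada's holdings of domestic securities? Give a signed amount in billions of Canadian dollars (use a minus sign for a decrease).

+$447 billion

Asset purchase (from non-banks) $447 billion: securities added to the Bank of Canada's portfolio → +$447B.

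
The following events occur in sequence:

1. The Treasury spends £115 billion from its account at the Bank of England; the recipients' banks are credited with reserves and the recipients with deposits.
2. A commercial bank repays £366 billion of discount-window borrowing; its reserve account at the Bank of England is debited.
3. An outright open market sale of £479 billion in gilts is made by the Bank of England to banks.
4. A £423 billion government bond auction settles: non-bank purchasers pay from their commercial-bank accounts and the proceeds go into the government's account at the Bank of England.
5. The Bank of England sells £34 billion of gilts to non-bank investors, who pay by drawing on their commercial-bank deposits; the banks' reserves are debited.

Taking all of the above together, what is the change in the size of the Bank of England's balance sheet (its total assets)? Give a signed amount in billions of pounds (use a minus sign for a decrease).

Government spending £115 billion: only the composition of liabilities changes → 0.
Discount-window repayment £366 billion: a Bank of England asset is shed → −£366B.
OMO sale (to banks) £479 billion: a Bank of England asset is shed → −£479B.
Government account inflow £423 billion: only the composition of liabilities changes → 0.
Asset sale (to non-banks) £34 billion: a Bank of England asset is shed → −£34B.
Net: 0 − 366 − 479 + 0 − 34 = -£879 billion.

-£879 billion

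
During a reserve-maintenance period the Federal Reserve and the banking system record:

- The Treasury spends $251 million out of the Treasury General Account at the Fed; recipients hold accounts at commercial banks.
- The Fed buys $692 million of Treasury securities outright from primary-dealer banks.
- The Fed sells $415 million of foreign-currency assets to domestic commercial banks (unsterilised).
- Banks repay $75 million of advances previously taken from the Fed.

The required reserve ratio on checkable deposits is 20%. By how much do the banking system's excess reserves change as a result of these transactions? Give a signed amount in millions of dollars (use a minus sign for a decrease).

Government spending $251 million: reserves +$251M, deposits +$251M.
OMO purchase (from banks) $692 million: reserves +$692M, deposits 0.
FX sale $415 million: reserves −$415M, deposits 0.
Discount-window repayment $75 million: reserves −$75M, deposits 0.
Totals: Δreserves = +$453M, Δdeposits = +$251M.
Δrequired reserves = 20% × +$251M = +$50.2M.
Δexcess reserves = Δreserves − Δrequired = +$453M − (+$50.2M) = +$402.8 million.

+$402.8 million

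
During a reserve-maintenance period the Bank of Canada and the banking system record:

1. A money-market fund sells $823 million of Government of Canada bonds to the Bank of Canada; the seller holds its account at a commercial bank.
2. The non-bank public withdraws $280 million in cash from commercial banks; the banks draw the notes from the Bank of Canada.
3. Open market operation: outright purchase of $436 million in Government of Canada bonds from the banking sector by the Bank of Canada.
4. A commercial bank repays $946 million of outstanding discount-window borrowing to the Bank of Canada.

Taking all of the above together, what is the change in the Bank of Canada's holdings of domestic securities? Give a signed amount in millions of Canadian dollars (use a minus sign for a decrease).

Asset purchase (from non-banks) $823 million: securities added to the Bank of Canada's portfolio → +$823M.
Currency withdrawal $280 million: the Bank of Canada's securities portfolio is untouched → 0.
OMO purchase (from banks) $436 million: securities added to the Bank of Canada's portfolio → +$436M.
Discount-window repayment $946 million: the Bank of Canada's securities portfolio is untouched → 0.
Net: 823 + 0 + 436 + 0 = +$1259 million.

+$1259 million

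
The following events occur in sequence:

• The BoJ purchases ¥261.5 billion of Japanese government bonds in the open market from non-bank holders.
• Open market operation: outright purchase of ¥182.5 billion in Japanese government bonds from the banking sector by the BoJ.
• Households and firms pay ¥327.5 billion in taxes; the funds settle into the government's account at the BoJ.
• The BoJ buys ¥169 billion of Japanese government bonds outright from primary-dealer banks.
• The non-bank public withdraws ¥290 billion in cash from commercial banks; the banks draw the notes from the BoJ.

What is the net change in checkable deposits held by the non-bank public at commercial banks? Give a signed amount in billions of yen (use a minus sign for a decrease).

-¥356 billion

Asset purchase (from non-banks) ¥261.5 billion: non-bank counterparties' bank balances rise → +¥261.5B.
OMO purchase (from banks) ¥182.5 billion: the counterparty is a bank, so public deposits are unchanged → 0.
Government account inflow ¥327.5 billion: non-bank counterparties' bank balances fall → −¥327.5B.
OMO purchase (from banks) ¥169 billion: the counterparty is a bank, so public deposits are unchanged → 0.
Currency withdrawal ¥290 billion: non-bank counterparties' bank balances fall → −¥290B.
Net: 261.5 + 0 − 327.5 + 0 − 290 = -¥356 billion.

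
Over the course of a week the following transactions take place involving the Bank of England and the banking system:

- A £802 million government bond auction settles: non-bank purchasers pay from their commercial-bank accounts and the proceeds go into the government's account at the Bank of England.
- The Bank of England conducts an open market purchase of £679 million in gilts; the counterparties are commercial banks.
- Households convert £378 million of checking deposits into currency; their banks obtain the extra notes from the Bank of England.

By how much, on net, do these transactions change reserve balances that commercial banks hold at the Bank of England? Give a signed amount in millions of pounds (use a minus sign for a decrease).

Government account inflow £802 million: funds move from bank reserves into the government account → −£802M.
OMO purchase (from banks) £679 million: the Bank of England pays by crediting reserve accounts → +£679M.
Currency withdrawal £378 million: banks swap reserves for currency → −£378M.
Net: −802 + 679 − 378 = -£501 million.

-£501 million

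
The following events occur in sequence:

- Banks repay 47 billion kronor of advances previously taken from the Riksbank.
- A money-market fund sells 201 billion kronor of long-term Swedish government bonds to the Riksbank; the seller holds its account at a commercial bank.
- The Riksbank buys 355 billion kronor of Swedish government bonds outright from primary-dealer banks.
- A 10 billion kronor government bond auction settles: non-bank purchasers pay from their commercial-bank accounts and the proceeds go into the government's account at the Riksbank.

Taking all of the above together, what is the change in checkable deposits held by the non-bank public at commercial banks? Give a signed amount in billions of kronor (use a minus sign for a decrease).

Discount-window repayment 47 billion kronor: the counterparty is a bank, so public deposits are unchanged → 0.
Asset purchase (from non-banks) 201 billion kronor: non-bank counterparties' bank balances rise → +201B.
OMO purchase (from banks) 355 billion kronor: the counterparty is a bank, so public deposits are unchanged → 0.
Government account inflow 10 billion kronor: non-bank counterparties' bank balances fall → −10B.
Net: 0 + 201 + 0 − 10 = +191 billion.

+191 billion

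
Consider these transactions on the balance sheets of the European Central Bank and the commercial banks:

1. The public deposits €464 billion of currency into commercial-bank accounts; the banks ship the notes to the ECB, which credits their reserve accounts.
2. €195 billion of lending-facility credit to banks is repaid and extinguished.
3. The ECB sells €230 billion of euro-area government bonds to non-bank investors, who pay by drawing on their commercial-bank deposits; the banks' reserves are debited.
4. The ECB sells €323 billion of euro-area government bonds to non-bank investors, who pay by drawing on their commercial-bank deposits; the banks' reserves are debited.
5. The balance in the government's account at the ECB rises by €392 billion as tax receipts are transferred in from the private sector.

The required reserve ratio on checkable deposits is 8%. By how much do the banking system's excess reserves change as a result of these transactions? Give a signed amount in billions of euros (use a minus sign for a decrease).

-€637.52 billion

Currency deposit €464 billion: reserves +€464B, deposits +€464B.
Discount-window repayment €195 billion: reserves −€195B, deposits 0.
Asset sale (to non-banks) €230 billion: reserves −€230B, deposits −€230B.
Asset sale (to non-banks) €323 billion: reserves −€323B, deposits −€323B.
Government account inflow €392 billion: reserves −€392B, deposits −€392B.
Totals: Δreserves = −€676B, Δdeposits = −€481B.
Δrequired reserves = 8% × −€481B = −€38.48B.
Δexcess reserves = Δreserves − Δrequired = −€676B − (−€38.48B) = -€637.52 billion.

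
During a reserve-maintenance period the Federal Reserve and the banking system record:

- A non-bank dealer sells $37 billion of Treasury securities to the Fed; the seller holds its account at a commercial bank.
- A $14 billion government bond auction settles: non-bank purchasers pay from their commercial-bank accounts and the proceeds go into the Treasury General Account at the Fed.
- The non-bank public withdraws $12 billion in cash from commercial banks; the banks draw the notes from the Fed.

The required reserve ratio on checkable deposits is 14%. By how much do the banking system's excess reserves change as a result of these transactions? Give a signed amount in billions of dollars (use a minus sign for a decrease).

Asset purchase (from non-banks) $37 billion: reserves +$37B, deposits +$37B.
Government account inflow $14 billion: reserves −$14B, deposits −$14B.
Currency withdrawal $12 billion: reserves −$12B, deposits −$12B.
Totals: Δreserves = +$11B, Δdeposits = +$11B.
Δrequired reserves = 14% × +$11B = +$1.54B.
Δexcess reserves = Δreserves − Δrequired = +$11B − (+$1.54B) = +$9.46 billion.

+$9.46 billion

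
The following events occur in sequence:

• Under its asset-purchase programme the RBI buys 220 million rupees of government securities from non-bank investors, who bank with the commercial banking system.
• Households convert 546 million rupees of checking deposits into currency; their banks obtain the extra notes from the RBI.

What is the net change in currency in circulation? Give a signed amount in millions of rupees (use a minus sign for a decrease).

+546 million

Asset purchase (from non-banks) 220 million rupees: no currency enters or leaves circulation → 0.
Currency withdrawal 546 million rupees: notes leave the central bank → +546M.
Net: 0 + 546 = +546 million.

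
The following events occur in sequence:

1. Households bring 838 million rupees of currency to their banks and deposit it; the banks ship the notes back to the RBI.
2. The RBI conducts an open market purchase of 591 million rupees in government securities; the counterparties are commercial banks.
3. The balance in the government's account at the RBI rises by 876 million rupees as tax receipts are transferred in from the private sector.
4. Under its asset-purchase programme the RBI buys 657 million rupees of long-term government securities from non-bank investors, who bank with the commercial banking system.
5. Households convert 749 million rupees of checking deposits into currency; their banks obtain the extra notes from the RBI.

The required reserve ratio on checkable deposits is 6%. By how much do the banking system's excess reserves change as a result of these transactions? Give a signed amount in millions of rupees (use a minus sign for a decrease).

Currency deposit 838 million rupees: reserves +838M, deposits +838M.
OMO purchase (from banks) 591 million rupees: reserves +591M, deposits 0.
Government account inflow 876 million rupees: reserves −876M, deposits −876M.
Asset purchase (from non-banks) 657 million rupees: reserves +657M, deposits +657M.
Currency withdrawal 749 million rupees: reserves −749M, deposits −749M.
Totals: Δreserves = +461M, Δdeposits = −130M.
Δrequired reserves = 6% × −130M = −7.8M.
Δexcess reserves = Δreserves − Δrequired = +461M − (−7.8M) = +468.8 million.

+468.8 million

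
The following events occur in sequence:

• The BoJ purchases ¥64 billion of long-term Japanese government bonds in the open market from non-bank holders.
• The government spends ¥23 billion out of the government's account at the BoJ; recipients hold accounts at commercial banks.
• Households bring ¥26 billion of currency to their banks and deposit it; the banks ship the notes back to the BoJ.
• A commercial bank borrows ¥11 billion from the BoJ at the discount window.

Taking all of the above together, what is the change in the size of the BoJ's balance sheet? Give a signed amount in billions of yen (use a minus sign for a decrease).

+¥75 billion

BoJ balance sheet:
  Assets:      Securities +¥64B, Loans to banks +¥11B
  Liabilities: Bank reserves +¥124B, Currency in circulation −¥26B, Government deposits −¥23B
Change in total BoJ assets = +¥75 billion.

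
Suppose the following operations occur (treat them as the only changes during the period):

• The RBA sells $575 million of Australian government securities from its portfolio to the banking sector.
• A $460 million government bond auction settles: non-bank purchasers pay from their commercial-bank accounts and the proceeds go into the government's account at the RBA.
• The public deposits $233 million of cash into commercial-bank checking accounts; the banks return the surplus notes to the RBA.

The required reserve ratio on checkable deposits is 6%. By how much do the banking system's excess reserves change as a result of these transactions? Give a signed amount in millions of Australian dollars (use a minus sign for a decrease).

OMO sale (to banks) $575 million: reserves −$575M, deposits 0.
Government account inflow $460 million: reserves −$460M, deposits −$460M.
Currency deposit $233 million: reserves +$233M, deposits +$233M.
Totals: Δreserves = −$802M, Δdeposits = −$227M.
Δrequired reserves = 6% × −$227M = −$13.62M.
Δexcess reserves = Δreserves − Δrequired = −$802M − (−$13.62M) = -$788.38 million.

-$788.38 million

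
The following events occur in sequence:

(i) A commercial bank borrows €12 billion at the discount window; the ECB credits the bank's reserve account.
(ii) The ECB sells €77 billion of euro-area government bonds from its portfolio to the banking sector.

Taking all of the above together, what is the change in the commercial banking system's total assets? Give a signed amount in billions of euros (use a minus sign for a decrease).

ECB balance sheet:
  Assets:      Securities −€77B, Loans to banks +€12B
  Liabilities: Bank reserves −€65B
Commercial banking system:
  Assets:      Reserves at CB −€65B, Securities +€77B
  Liabilities: Borrowings from CB +€12B
Change in total bank assets = +€12 billion.

+€12 billion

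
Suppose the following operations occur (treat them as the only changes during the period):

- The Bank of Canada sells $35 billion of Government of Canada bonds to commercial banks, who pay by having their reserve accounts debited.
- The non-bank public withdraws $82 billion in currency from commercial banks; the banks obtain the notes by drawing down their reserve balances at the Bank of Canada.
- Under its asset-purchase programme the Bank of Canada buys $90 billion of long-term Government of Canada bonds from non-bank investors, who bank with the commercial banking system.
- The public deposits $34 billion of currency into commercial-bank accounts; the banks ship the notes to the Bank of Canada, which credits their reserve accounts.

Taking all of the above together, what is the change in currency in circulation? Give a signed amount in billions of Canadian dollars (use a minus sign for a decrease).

+$48 billion

OMO sale (to banks) $35 billion: no currency enters or leaves circulation → 0.
Currency withdrawal $82 billion: notes leave the central bank → +$82B.
Asset purchase (from non-banks) $90 billion: no currency enters or leaves circulation → 0.
Currency deposit $34 billion: notes return to the central bank → −$34B.
Net: 0 + 82 + 0 − 34 = +$48 billion.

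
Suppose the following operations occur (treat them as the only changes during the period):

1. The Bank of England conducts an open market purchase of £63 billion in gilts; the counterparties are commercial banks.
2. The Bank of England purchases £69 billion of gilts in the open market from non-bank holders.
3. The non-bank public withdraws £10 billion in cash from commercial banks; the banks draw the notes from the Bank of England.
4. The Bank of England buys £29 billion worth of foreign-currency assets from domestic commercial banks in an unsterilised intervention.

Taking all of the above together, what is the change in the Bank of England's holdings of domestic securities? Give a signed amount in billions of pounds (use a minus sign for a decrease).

OMO purchase (from banks) £63 billion: securities added to the Bank of England's portfolio → +£63B.
Asset purchase (from non-banks) £69 billion: securities added to the Bank of England's portfolio → +£69B.
Currency withdrawal £10 billion: the Bank of England's securities portfolio is untouched → 0.
FX purchase £29 billion: the Bank of England's securities portfolio is untouched → 0.
Net: 63 + 69 + 0 + 0 = +£132 billion.

+£132 billion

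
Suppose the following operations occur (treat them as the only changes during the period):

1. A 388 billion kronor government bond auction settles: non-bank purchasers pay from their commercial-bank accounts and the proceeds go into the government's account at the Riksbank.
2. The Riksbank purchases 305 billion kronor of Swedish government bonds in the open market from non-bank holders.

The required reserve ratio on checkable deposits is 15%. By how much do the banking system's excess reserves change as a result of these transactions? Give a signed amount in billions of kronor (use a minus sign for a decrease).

-70.55 billion

Government account inflow 388 billion kronor: reserves −388B, deposits −388B.
Asset purchase (from non-banks) 305 billion kronor: reserves +305B, deposits +305B.
Totals: Δreserves = −83B, Δdeposits = −83B.
Δrequired reserves = 15% × −83B = −12.45B.
Δexcess reserves = Δreserves − Δrequired = −83B − (−12.45B) = -70.55 billion.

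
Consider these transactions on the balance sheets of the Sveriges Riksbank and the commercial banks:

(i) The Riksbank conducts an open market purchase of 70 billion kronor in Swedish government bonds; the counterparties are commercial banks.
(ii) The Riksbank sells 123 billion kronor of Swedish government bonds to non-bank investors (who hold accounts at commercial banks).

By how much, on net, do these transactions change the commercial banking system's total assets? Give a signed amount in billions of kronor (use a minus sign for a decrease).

Riksbank balance sheet:
  Assets:      Securities −53B
  Liabilities: Bank reserves −53B
Commercial banking system:
  Assets:      Reserves at CB −53B, Securities −70B
  Liabilities: Checkable deposits −123B
Change in total bank assets = -123 billion.

-123 billion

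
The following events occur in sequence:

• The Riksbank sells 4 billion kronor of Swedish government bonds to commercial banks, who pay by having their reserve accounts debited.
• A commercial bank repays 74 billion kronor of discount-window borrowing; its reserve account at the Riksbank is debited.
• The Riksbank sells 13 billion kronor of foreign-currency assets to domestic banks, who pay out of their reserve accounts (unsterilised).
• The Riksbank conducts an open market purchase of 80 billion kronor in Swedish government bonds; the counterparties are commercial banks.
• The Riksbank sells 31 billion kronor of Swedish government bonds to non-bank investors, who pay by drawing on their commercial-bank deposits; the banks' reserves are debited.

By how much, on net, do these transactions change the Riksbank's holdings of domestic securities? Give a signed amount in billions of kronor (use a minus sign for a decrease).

OMO sale (to banks) 4 billion kronor: securities removed from the Riksbank's portfolio → −4B.
Discount-window repayment 74 billion kronor: the Riksbank's securities portfolio is untouched → 0.
FX sale 13 billion kronor: the Riksbank's securities portfolio is untouched → 0.
OMO purchase (from banks) 80 billion kronor: securities added to the Riksbank's portfolio → +80B.
Asset sale (to non-banks) 31 billion kronor: securities removed from the Riksbank's portfolio → −31B.
Net: −4 + 0 + 0 + 80 − 31 = +45 billion.

+45 billion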